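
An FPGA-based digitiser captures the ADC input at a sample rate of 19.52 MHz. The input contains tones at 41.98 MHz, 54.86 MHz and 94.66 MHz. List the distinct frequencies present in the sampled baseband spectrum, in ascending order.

fs/2 = 9.76 MHz.
41.98 MHz mod fs = 2.94 MHz.
2.94 MHz ≤ fs/2 = 9.76 MHz, appears at 2.94 MHz.
54.86 MHz mod fs = 15.82 MHz.
15.82 MHz > fs/2 = 9.76 MHz, folds to fs − 15.82 MHz = 3.7 MHz.
94.66 MHz mod fs = 16.58 MHz.
16.58 MHz > fs/2 = 9.76 MHz, folds to fs − 16.58 MHz = 2.94 MHz.
Distinct values: {2.94 MHz, 3.7 MHz}.

2.94 MHz, 3.7 MHz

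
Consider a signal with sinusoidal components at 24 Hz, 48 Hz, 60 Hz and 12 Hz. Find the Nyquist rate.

Highest-frequency component: 60 Hz.
Nyquist rate = 2 × 60 Hz = 120 Hz.

120 Hz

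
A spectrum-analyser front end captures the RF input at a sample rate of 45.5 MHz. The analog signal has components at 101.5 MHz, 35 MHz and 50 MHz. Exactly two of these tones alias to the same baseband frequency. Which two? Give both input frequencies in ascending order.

fs/2 = 22.75 MHz.
101.5 MHz mod fs = 10.5 MHz.
10.5 MHz ≤ fs/2 = 22.75 MHz, appears at 10.5 MHz.
35 MHz > fs/2 = 22.75 MHz, folds to fs − 35 MHz = 10.5 MHz.
50 MHz mod fs = 4.5 MHz.
4.5 MHz ≤ fs/2 = 22.75 MHz, appears at 4.5 MHz.
35 MHz and 101.5 MHz both map to 10.5 MHz.

35 MHz, 101.5 MHz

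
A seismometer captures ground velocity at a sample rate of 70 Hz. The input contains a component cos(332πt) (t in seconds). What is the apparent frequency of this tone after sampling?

ω = 332π rad/s → f = ω/(2π) = 166 Hz.
166 Hz mod fs = 26 Hz.
26 Hz ≤ fs/2 = 35 Hz, appears at 26 Hz.

26 Hz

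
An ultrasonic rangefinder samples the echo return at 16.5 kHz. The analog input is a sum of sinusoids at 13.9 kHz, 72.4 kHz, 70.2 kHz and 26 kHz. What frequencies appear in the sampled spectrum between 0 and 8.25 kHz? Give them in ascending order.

fs/2 = 8.25 kHz.
13.9 kHz > fs/2 = 8.25 kHz, folds to fs − 13.9 kHz = 2.6 kHz.
72.4 kHz mod fs = 6.4 kHz.
6.4 kHz ≤ fs/2 = 8.25 kHz, appears at 6.4 kHz.
70.2 kHz mod fs = 4.2 kHz.
4.2 kHz ≤ fs/2 = 8.25 kHz, appears at 4.2 kHz.
26 kHz mod fs = 9.5 kHz.
9.5 kHz > fs/2 = 8.25 kHz, folds to fs − 9.5 kHz = 7 kHz.
Distinct values: {2.6 kHz, 4.2 kHz, 6.4 kHz, 7 kHz}.

2.6 kHz, 4.2 kHz, 6.4 kHz, 7 kHz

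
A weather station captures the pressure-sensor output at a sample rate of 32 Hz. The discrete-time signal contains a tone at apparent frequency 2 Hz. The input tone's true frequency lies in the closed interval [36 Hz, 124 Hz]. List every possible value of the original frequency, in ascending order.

62 Hz, 66 Hz, 94 Hz, 98 Hz

Frequencies that alias to 2 Hz are k·fs ± 2 Hz for integer k ≥ 0.
k=0: 2 Hz.
k=1: 30 Hz, 34 Hz.
k=2: 62 Hz, 66 Hz.
k=3: 94 Hz, 98 Hz.
k=4: 126 Hz, 130 Hz.
Within [36 Hz, 124 Hz]: 62 Hz, 66 Hz, 94 Hz, 98 Hz.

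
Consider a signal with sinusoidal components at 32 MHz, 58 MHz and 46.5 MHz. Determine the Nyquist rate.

116 MHz

Highest-frequency component: 58 MHz.
Nyquist rate = 2 × 58 MHz = 116 MHz.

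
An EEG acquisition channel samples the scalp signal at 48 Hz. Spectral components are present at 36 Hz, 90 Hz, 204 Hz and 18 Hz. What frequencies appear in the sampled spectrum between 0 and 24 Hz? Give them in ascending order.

fs/2 = 24 Hz.
36 Hz > fs/2 = 24 Hz, folds to fs − 36 Hz = 12 Hz.
90 Hz mod fs = 42 Hz.
42 Hz > fs/2 = 24 Hz, folds to fs − 42 Hz = 6 Hz.
204 Hz mod fs = 12 Hz.
12 Hz ≤ fs/2 = 24 Hz, appears at 12 Hz.
18 Hz ≤ fs/2 = 24 Hz, passes unchanged.
Distinct values: {6 Hz, 12 Hz, 18 Hz}.

6 Hz, 12 Hz, 18 Hz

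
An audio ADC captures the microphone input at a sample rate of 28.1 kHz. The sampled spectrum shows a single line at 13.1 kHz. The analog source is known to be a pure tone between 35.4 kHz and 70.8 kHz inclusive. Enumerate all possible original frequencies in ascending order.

41.2 kHz, 43.1 kHz, 69.3 kHz

Frequencies that alias to 13.1 kHz are k·fs ± 13.1 kHz for integer k ≥ 0.
k=0: 13.1 kHz.
k=1: 15 kHz, 41.2 kHz.
k=2: 43.1 kHz, 69.3 kHz.
k=3: 71.2 kHz, 97.4 kHz.
Within [35.4 kHz, 70.8 kHz]: 41.2 kHz, 43.1 kHz, 69.3 kHz.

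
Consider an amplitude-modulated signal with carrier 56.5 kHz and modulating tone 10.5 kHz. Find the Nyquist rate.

AM sidebands sit at fc ± fm = 46 kHz and 67 kHz.
Highest-frequency component: 67 kHz.
Nyquist rate = 2 × 67 kHz = 134 kHz.

134 kHz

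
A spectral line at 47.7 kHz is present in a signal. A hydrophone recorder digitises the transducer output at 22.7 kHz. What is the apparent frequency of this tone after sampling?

47.7 kHz mod fs = 2.3 kHz.
2.3 kHz ≤ fs/2 = 11.35 kHz, appears at 2.3 kHz.

2.3 kHz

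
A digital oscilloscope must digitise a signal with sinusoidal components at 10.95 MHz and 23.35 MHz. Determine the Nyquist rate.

46.7 MHz

Highest-frequency component: 23.35 MHz.
Nyquist rate = 2 × 23.35 MHz = 46.7 MHz.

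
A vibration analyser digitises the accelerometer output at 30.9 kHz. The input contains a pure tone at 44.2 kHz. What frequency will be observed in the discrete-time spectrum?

44.2 kHz mod fs = 13.3 kHz.
13.3 kHz ≤ fs/2 = 15.45 kHz, appears at 13.3 kHz.

13.3 kHz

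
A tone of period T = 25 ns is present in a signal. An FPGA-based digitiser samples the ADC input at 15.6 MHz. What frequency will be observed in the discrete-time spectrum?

T = 25 ns → f = 1/T = 40 MHz.
40 MHz mod fs = 8.8 MHz.
8.8 MHz > fs/2 = 7.8 MHz, folds to fs − 8.8 MHz = 6.8 MHz.

6.8 MHz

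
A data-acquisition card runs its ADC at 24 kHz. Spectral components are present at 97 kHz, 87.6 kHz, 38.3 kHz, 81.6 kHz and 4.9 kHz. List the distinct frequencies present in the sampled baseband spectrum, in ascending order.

fs/2 = 12 kHz.
97 kHz mod fs = 1 kHz.
1 kHz ≤ fs/2 = 12 kHz, appears at 1 kHz.
87.6 kHz mod fs = 15.6 kHz.
15.6 kHz > fs/2 = 12 kHz, folds to fs − 15.6 kHz = 8.4 kHz.
38.3 kHz mod fs = 14.3 kHz.
14.3 kHz > fs/2 = 12 kHz, folds to fs − 14.3 kHz = 9.7 kHz.
81.6 kHz mod fs = 9.6 kHz.
9.6 kHz ≤ fs/2 = 12 kHz, appears at 9.6 kHz.
4.9 kHz ≤ fs/2 = 12 kHz, passes unchanged.
Distinct values: {1 kHz, 4.9 kHz, 8.4 kHz, 9.6 kHz, 9.7 kHz}.

1 kHz, 4.9 kHz, 8.4 kHz, 9.6 kHz, 9.7 kHz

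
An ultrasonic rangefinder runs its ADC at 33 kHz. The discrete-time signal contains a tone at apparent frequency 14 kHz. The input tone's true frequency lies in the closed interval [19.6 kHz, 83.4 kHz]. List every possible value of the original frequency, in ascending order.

Frequencies that alias to 14 kHz are k·fs ± 14 kHz for integer k ≥ 0.
k=0: 14 kHz.
k=1: 19 kHz, 47 kHz.
k=2: 52 kHz, 80 kHz.
k=3: 85 kHz, 113 kHz.
Within [19.6 kHz, 83.4 kHz]: 47 kHz, 52 kHz, 80 kHz.

47 kHz, 52 kHz, 80 kHz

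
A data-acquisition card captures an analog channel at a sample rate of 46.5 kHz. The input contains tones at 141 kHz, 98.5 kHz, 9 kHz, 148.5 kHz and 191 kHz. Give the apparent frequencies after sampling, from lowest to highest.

1.5 kHz, 5 kHz, 5.5 kHz, 9 kHz

fs/2 = 23.25 kHz.
141 kHz mod fs = 1.5 kHz.
1.5 kHz ≤ fs/2 = 23.25 kHz, appears at 1.5 kHz.
98.5 kHz mod fs = 5.5 kHz.
5.5 kHz ≤ fs/2 = 23.25 kHz, appears at 5.5 kHz.
9 kHz ≤ fs/2 = 23.25 kHz, passes unchanged.
148.5 kHz mod fs = 9 kHz.
9 kHz ≤ fs/2 = 23.25 kHz, appears at 9 kHz.
191 kHz mod fs = 5 kHz.
5 kHz ≤ fs/2 = 23.25 kHz, appears at 5 kHz.
Distinct values: {1.5 kHz, 5 kHz, 5.5 kHz, 9 kHz}.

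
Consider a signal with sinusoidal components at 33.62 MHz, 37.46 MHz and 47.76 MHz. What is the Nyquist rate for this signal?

95.52 MHz

Highest-frequency component: 47.76 MHz.
Nyquist rate = 2 × 47.76 MHz = 95.52 MHz.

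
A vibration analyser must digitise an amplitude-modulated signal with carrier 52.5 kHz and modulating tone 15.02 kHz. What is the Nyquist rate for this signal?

135.04 kHz

AM sidebands sit at fc ± fm = 37.48 kHz and 67.52 kHz.
Highest-frequency component: 67.52 kHz.
Nyquist rate = 2 × 67.52 kHz = 135.04 kHz.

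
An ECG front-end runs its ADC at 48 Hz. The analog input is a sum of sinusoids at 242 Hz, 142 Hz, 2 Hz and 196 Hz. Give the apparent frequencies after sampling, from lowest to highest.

fs/2 = 24 Hz.
242 Hz mod fs = 2 Hz.
2 Hz ≤ fs/2 = 24 Hz, appears at 2 Hz.
142 Hz mod fs = 46 Hz.
46 Hz > fs/2 = 24 Hz, folds to fs − 46 Hz = 2 Hz.
2 Hz ≤ fs/2 = 24 Hz, passes unchanged.
196 Hz mod fs = 4 Hz.
4 Hz ≤ fs/2 = 24 Hz, appears at 4 Hz.
Distinct values: {2 Hz, 4 Hz}.

2 Hz, 4 Hz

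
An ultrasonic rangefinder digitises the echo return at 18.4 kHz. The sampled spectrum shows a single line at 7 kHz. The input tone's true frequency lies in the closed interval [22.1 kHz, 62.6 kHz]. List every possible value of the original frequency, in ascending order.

25.4 kHz, 29.8 kHz, 43.8 kHz, 48.2 kHz, 62.2 kHz

Frequencies that alias to 7 kHz are k·fs ± 7 kHz for integer k ≥ 0.
k=0: 7 kHz.
k=1: 11.4 kHz, 25.4 kHz.
k=2: 29.8 kHz, 43.8 kHz.
k=3: 48.2 kHz, 62.2 kHz.
k=4: 66.6 kHz, 80.6 kHz.
Within [22.1 kHz, 62.6 kHz]: 25.4 kHz, 29.8 kHz, 43.8 kHz, 48.2 kHz, 62.2 kHz.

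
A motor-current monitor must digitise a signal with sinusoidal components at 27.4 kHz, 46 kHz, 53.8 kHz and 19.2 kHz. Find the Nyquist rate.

107.6 kHz

Highest-frequency component: 53.8 kHz.
Nyquist rate = 2 × 53.8 kHz = 107.6 kHz.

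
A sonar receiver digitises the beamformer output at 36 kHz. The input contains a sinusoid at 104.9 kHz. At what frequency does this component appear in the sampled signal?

3.1 kHz

104.9 kHz mod fs = 32.9 kHz.
32.9 kHz > fs/2 = 18 kHz, folds to fs − 32.9 kHz = 3.1 kHz.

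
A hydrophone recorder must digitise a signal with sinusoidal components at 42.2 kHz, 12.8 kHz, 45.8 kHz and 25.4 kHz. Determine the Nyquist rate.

91.6 kHz

Highest-frequency component: 45.8 kHz.
Nyquist rate = 2 × 45.8 kHz = 91.6 kHz.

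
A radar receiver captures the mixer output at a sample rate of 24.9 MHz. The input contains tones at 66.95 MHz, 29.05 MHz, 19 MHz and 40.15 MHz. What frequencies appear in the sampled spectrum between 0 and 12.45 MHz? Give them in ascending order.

4.15 MHz, 5.9 MHz, 7.75 MHz, 9.65 MHz

fs/2 = 12.45 MHz.
66.95 MHz mod fs = 17.15 MHz.
17.15 MHz > fs/2 = 12.45 MHz, folds to fs − 17.15 MHz = 7.75 MHz.
29.05 MHz mod fs = 4.15 MHz.
4.15 MHz ≤ fs/2 = 12.45 MHz, appears at 4.15 MHz.
19 MHz > fs/2 = 12.45 MHz, folds to fs − 19 MHz = 5.9 MHz.
40.15 MHz mod fs = 15.25 MHz.
15.25 MHz > fs/2 = 12.45 MHz, folds to fs − 15.25 MHz = 9.65 MHz.
Distinct values: {4.15 MHz, 5.9 MHz, 7.75 MHz, 9.65 MHz}.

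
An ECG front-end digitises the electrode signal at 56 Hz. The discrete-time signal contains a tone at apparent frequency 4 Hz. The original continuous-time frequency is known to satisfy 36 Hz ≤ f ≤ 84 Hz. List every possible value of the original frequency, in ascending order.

Frequencies that alias to 4 Hz are k·fs ± 4 Hz for integer k ≥ 0.
k=0: 4 Hz.
k=1: 52 Hz, 60 Hz.
k=2: 108 Hz, 116 Hz.
Within [36 Hz, 84 Hz]: 52 Hz, 60 Hz.

52 Hz, 60 Hz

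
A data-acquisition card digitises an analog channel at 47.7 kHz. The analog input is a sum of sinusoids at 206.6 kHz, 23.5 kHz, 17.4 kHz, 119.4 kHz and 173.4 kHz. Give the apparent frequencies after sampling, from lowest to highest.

15.8 kHz, 17.4 kHz, 23.5 kHz, 23.7 kHz

fs/2 = 23.85 kHz.
206.6 kHz mod fs = 15.8 kHz.
15.8 kHz ≤ fs/2 = 23.85 kHz, appears at 15.8 kHz.
23.5 kHz ≤ fs/2 = 23.85 kHz, passes unchanged.
17.4 kHz ≤ fs/2 = 23.85 kHz, passes unchanged.
119.4 kHz mod fs = 24 kHz.
24 kHz > fs/2 = 23.85 kHz, folds to fs − 24 kHz = 23.7 kHz.
173.4 kHz mod fs = 30.3 kHz.
30.3 kHz > fs/2 = 23.85 kHz, folds to fs − 30.3 kHz = 17.4 kHz.
Distinct values: {15.8 kHz, 17.4 kHz, 23.5 kHz, 23.7 kHz}.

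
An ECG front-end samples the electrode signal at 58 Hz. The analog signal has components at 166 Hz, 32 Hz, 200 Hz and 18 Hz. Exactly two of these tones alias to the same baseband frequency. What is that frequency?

26 Hz

fs/2 = 29 Hz.
166 Hz mod fs = 50 Hz.
50 Hz > fs/2 = 29 Hz, folds to fs − 50 Hz = 8 Hz.
32 Hz > fs/2 = 29 Hz, folds to fs − 32 Hz = 26 Hz.
200 Hz mod fs = 26 Hz.
26 Hz ≤ fs/2 = 29 Hz, appears at 26 Hz.
18 Hz ≤ fs/2 = 29 Hz, passes unchanged.
32 Hz and 200 Hz both map to 26 Hz.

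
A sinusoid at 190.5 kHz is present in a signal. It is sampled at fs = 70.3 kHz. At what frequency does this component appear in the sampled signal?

20.4 kHz

190.5 kHz mod fs = 49.9 kHz.
49.9 kHz > fs/2 = 35.15 kHz, folds to fs − 49.9 kHz = 20.4 kHz.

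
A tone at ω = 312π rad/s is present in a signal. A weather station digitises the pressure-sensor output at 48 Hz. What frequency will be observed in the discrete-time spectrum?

12 Hz

ω = 312π rad/s → f = ω/(2π) = 156 Hz.
156 Hz mod fs = 12 Hz.
12 Hz ≤ fs/2 = 24 Hz, appears at 12 Hz.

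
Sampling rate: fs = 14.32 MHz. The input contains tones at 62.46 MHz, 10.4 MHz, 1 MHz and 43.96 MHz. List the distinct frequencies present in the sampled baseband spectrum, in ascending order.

1 MHz, 3.92 MHz, 5.18 MHz

fs/2 = 7.16 MHz.
62.46 MHz mod fs = 5.18 MHz.
5.18 MHz ≤ fs/2 = 7.16 MHz, appears at 5.18 MHz.
10.4 MHz > fs/2 = 7.16 MHz, folds to fs − 10.4 MHz = 3.92 MHz.
1 MHz ≤ fs/2 = 7.16 MHz, passes unchanged.
43.96 MHz mod fs = 1 MHz.
1 MHz ≤ fs/2 = 7.16 MHz, appears at 1 MHz.
Distinct values: {1 MHz, 3.92 MHz, 5.18 MHz}.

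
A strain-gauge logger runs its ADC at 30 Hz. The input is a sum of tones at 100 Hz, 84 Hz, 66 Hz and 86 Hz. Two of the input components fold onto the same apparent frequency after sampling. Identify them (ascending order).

fs/2 = 15 Hz.
100 Hz mod fs = 10 Hz.
10 Hz ≤ fs/2 = 15 Hz, appears at 10 Hz.
84 Hz mod fs = 24 Hz.
24 Hz > fs/2 = 15 Hz, folds to fs − 24 Hz = 6 Hz.
66 Hz mod fs = 6 Hz.
6 Hz ≤ fs/2 = 15 Hz, appears at 6 Hz.
86 Hz mod fs = 26 Hz.
26 Hz > fs/2 = 15 Hz, folds to fs − 26 Hz = 4 Hz.
66 Hz and 84 Hz both map to 6 Hz.

66 Hz, 84 Hz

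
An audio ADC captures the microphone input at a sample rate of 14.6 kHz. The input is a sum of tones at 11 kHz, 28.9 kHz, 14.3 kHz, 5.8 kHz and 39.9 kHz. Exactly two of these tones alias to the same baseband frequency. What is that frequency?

0.3 kHz

fs/2 = 7.3 kHz.
11 kHz > fs/2 = 7.3 kHz, folds to fs − 11 kHz = 3.6 kHz.
28.9 kHz mod fs = 14.3 kHz.
14.3 kHz > fs/2 = 7.3 kHz, folds to fs − 14.3 kHz = 0.3 kHz.
14.3 kHz > fs/2 = 7.3 kHz, folds to fs − 14.3 kHz = 0.3 kHz.
5.8 kHz ≤ fs/2 = 7.3 kHz, passes unchanged.
39.9 kHz mod fs = 10.7 kHz.
10.7 kHz > fs/2 = 7.3 kHz, folds to fs − 10.7 kHz = 3.9 kHz.
14.3 kHz and 28.9 kHz both map to 0.3 kHz.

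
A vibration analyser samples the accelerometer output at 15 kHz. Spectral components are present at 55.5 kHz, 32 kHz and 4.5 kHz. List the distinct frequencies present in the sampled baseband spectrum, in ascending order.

2 kHz, 4.5 kHz

fs/2 = 7.5 kHz.
55.5 kHz mod fs = 10.5 kHz.
10.5 kHz > fs/2 = 7.5 kHz, folds to fs − 10.5 kHz = 4.5 kHz.
32 kHz mod fs = 2 kHz.
2 kHz ≤ fs/2 = 7.5 kHz, appears at 2 kHz.
4.5 kHz ≤ fs/2 = 7.5 kHz, passes unchanged.
Distinct values: {2 kHz, 4.5 kHz}.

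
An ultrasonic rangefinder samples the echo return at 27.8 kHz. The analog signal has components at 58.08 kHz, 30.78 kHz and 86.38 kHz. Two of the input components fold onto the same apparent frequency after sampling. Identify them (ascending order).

fs/2 = 13.9 kHz.
58.08 kHz mod fs = 2.48 kHz.
2.48 kHz ≤ fs/2 = 13.9 kHz, appears at 2.48 kHz.
30.78 kHz mod fs = 2.98 kHz.
2.98 kHz ≤ fs/2 = 13.9 kHz, appears at 2.98 kHz.
86.38 kHz mod fs = 2.98 kHz.
2.98 kHz ≤ fs/2 = 13.9 kHz, appears at 2.98 kHz.
30.78 kHz and 86.38 kHz both map to 2.98 kHz.

30.78 kHz, 86.38 kHz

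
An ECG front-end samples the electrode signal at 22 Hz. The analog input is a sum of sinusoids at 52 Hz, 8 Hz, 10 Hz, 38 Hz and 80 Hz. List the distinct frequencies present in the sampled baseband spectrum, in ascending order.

fs/2 = 11 Hz.
52 Hz mod fs = 8 Hz.
8 Hz ≤ fs/2 = 11 Hz, appears at 8 Hz.
8 Hz ≤ fs/2 = 11 Hz, passes unchanged.
10 Hz ≤ fs/2 = 11 Hz, passes unchanged.
38 Hz mod fs = 16 Hz.
16 Hz > fs/2 = 11 Hz, folds to fs − 16 Hz = 6 Hz.
80 Hz mod fs = 14 Hz.
14 Hz > fs/2 = 11 Hz, folds to fs − 14 Hz = 8 Hz.
Distinct values: {6 Hz, 8 Hz, 10 Hz}.

6 Hz, 8 Hz, 10 Hz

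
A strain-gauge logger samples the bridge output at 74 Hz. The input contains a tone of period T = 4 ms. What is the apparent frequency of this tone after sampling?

28 Hz

T = 4 ms → f = 1/T = 250 Hz.
250 Hz mod fs = 28 Hz.
28 Hz ≤ fs/2 = 37 Hz, appears at 28 Hz.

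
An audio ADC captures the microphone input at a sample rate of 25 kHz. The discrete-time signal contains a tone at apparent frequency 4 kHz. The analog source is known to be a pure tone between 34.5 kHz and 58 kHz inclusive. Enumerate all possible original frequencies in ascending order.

46 kHz, 54 kHz

Frequencies that alias to 4 kHz are k·fs ± 4 kHz for integer k ≥ 0.
k=0: 4 kHz.
k=1: 21 kHz, 29 kHz.
k=2: 46 kHz, 54 kHz.
k=3: 71 kHz, 79 kHz.
Within [34.5 kHz, 58 kHz]: 46 kHz, 54 kHz.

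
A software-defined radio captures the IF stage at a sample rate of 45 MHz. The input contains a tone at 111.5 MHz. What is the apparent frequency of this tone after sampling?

111.5 MHz mod fs = 21.5 MHz.
21.5 MHz ≤ fs/2 = 22.5 MHz, appears at 21.5 MHz.

21.5 MHz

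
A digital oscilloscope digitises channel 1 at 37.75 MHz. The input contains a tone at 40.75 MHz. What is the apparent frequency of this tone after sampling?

40.75 MHz mod fs = 3 MHz.
3 MHz ≤ fs/2 = 18.875 MHz, appears at 3 MHz.

3 MHz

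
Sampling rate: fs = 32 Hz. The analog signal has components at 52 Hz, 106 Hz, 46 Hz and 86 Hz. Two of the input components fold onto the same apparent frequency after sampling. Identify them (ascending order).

86 Hz, 106 Hz

fs/2 = 16 Hz.
52 Hz mod fs = 20 Hz.
20 Hz > fs/2 = 16 Hz, folds to fs − 20 Hz = 12 Hz.
106 Hz mod fs = 10 Hz.
10 Hz ≤ fs/2 = 16 Hz, appears at 10 Hz.
46 Hz mod fs = 14 Hz.
14 Hz ≤ fs/2 = 16 Hz, appears at 14 Hz.
86 Hz mod fs = 22 Hz.
22 Hz > fs/2 = 16 Hz, folds to fs − 22 Hz = 10 Hz.
86 Hz and 106 Hz both map to 10 Hz.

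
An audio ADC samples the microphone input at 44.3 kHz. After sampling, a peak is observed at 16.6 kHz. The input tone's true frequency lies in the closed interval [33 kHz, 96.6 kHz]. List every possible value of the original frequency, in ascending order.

60.9 kHz, 72 kHz

Frequencies that alias to 16.6 kHz are k·fs ± 16.6 kHz for integer k ≥ 0.
k=0: 16.6 kHz.
k=1: 27.7 kHz, 60.9 kHz.
k=2: 72 kHz, 105.2 kHz.
k=3: 116.3 kHz, 149.5 kHz.
Within [33 kHz, 96.6 kHz]: 60.9 kHz, 72 kHz.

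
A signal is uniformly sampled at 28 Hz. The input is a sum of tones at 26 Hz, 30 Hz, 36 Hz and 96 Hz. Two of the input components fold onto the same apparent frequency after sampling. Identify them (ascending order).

26 Hz, 30 Hz

fs/2 = 14 Hz.
26 Hz > fs/2 = 14 Hz, folds to fs − 26 Hz = 2 Hz.
30 Hz mod fs = 2 Hz.
2 Hz ≤ fs/2 = 14 Hz, appears at 2 Hz.
36 Hz mod fs = 8 Hz.
8 Hz ≤ fs/2 = 14 Hz, appears at 8 Hz.
96 Hz mod fs = 12 Hz.
12 Hz ≤ fs/2 = 14 Hz, appears at 12 Hz.
26 Hz and 30 Hz both map to 2 Hz.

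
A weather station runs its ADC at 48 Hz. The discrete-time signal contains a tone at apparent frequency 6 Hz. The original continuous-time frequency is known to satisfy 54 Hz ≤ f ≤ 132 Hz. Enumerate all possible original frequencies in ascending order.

Frequencies that alias to 6 Hz are k·fs ± 6 Hz for integer k ≥ 0.
k=0: 6 Hz.
k=1: 42 Hz, 54 Hz.
k=2: 90 Hz, 102 Hz.
k=3: 138 Hz, 150 Hz.
Within [54 Hz, 132 Hz]: 54 Hz, 90 Hz, 102 Hz.

54 Hz, 90 Hz, 102 Hz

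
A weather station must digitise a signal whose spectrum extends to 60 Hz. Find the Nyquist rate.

120 Hz

Nyquist rate = 2 × 60 Hz = 120 Hz.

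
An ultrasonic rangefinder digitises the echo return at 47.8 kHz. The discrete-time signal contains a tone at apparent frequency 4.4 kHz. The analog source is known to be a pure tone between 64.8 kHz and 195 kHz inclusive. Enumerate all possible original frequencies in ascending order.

Frequencies that alias to 4.4 kHz are k·fs ± 4.4 kHz for integer k ≥ 0.
k=0: 4.4 kHz.
k=1: 43.4 kHz, 52.2 kHz.
k=2: 91.2 kHz, 100 kHz.
k=3: 139 kHz, 147.8 kHz.
k=4: 186.8 kHz, 195.6 kHz.
k=5: 234.6 kHz, 243.4 kHz.
Within [64.8 kHz, 195 kHz]: 91.2 kHz, 100 kHz, 139 kHz, 147.8 kHz, 186.8 kHz.

91.2 kHz, 100 kHz, 139 kHz, 147.8 kHz, 186.8 kHz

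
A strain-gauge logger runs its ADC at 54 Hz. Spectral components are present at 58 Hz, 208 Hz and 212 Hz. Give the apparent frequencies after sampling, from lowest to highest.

4 Hz, 8 Hz

fs/2 = 27 Hz.
58 Hz mod fs = 4 Hz.
4 Hz ≤ fs/2 = 27 Hz, appears at 4 Hz.
208 Hz mod fs = 46 Hz.
46 Hz > fs/2 = 27 Hz, folds to fs − 46 Hz = 8 Hz.
212 Hz mod fs = 50 Hz.
50 Hz > fs/2 = 27 Hz, folds to fs − 50 Hz = 4 Hz.
Distinct values: {4 Hz, 8 Hz}.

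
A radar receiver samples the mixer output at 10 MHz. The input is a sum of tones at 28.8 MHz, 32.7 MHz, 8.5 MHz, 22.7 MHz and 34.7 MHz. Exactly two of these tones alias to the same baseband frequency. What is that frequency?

fs/2 = 5 MHz.
28.8 MHz mod fs = 8.8 MHz.
8.8 MHz > fs/2 = 5 MHz, folds to fs − 8.8 MHz = 1.2 MHz.
32.7 MHz mod fs = 2.7 MHz.
2.7 MHz ≤ fs/2 = 5 MHz, appears at 2.7 MHz.
8.5 MHz > fs/2 = 5 MHz, folds to fs − 8.5 MHz = 1.5 MHz.
22.7 MHz mod fs = 2.7 MHz.
2.7 MHz ≤ fs/2 = 5 MHz, appears at 2.7 MHz.
34.7 MHz mod fs = 4.7 MHz.
4.7 MHz ≤ fs/2 = 5 MHz, appears at 4.7 MHz.
22.7 MHz and 32.7 MHz both map to 2.7 MHz.

2.7 MHz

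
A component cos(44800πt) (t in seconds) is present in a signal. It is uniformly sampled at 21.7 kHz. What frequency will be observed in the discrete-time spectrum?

0.7 kHz

ω = 44800π rad/s → f = ω/(2π) = 22400 Hz = 22.4 kHz.
22.4 kHz mod fs = 0.7 kHz.
0.7 kHz ≤ fs/2 = 10.85 kHz, appears at 0.7 kHz.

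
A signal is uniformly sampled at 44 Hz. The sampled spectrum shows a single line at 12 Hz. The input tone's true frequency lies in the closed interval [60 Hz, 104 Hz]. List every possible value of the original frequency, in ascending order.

76 Hz, 100 Hz

Frequencies that alias to 12 Hz are k·fs ± 12 Hz for integer k ≥ 0.
k=0: 12 Hz.
k=1: 32 Hz, 56 Hz.
k=2: 76 Hz, 100 Hz.
k=3: 120 Hz, 144 Hz.
Within [60 Hz, 104 Hz]: 76 Hz, 100 Hz.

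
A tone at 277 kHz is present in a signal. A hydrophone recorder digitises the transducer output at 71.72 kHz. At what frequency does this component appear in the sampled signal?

277 kHz mod fs = 61.84 kHz.
61.84 kHz > fs/2 = 35.86 kHz, folds to fs − 61.84 kHz = 9.88 kHz.

9.88 kHz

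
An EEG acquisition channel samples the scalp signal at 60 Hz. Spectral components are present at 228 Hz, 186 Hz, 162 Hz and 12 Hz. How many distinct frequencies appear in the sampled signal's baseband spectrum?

3

fs/2 = 30 Hz.
228 Hz mod fs = 48 Hz.
48 Hz > fs/2 = 30 Hz, folds to fs − 48 Hz = 12 Hz.
186 Hz mod fs = 6 Hz.
6 Hz ≤ fs/2 = 30 Hz, appears at 6 Hz.
162 Hz mod fs = 42 Hz.
42 Hz > fs/2 = 30 Hz, folds to fs − 42 Hz = 18 Hz.
12 Hz ≤ fs/2 = 30 Hz, passes unchanged.
Distinct values: {6 Hz, 12 Hz, 18 Hz} → 3.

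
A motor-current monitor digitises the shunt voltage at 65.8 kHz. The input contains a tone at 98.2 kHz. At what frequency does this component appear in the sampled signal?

98.2 kHz mod fs = 32.4 kHz.
32.4 kHz ≤ fs/2 = 32.9 kHz, appears at 32.4 kHz.

32.4 kHz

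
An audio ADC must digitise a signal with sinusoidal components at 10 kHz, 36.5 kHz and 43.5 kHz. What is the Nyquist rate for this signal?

87 kHz

Highest-frequency component: 43.5 kHz.
Nyquist rate = 2 × 43.5 kHz = 87 kHz.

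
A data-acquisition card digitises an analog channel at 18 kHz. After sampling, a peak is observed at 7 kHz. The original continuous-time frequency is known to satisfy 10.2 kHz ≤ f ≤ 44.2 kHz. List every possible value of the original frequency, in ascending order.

11 kHz, 25 kHz, 29 kHz, 43 kHz

Frequencies that alias to 7 kHz are k·fs ± 7 kHz for integer k ≥ 0.
k=0: 7 kHz.
k=1: 11 kHz, 25 kHz.
k=2: 29 kHz, 43 kHz.
k=3: 47 kHz, 61 kHz.
Within [10.2 kHz, 44.2 kHz]: 11 kHz, 25 kHz, 29 kHz, 43 kHz.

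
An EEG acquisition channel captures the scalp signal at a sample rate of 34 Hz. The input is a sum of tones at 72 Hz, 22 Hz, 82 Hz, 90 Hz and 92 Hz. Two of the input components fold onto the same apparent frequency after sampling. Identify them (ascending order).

22 Hz, 90 Hz

fs/2 = 17 Hz.
72 Hz mod fs = 4 Hz.
4 Hz ≤ fs/2 = 17 Hz, appears at 4 Hz.
22 Hz > fs/2 = 17 Hz, folds to fs − 22 Hz = 12 Hz.
82 Hz mod fs = 14 Hz.
14 Hz ≤ fs/2 = 17 Hz, appears at 14 Hz.
90 Hz mod fs = 22 Hz.
22 Hz > fs/2 = 17 Hz, folds to fs − 22 Hz = 12 Hz.
92 Hz mod fs = 24 Hz.
24 Hz > fs/2 = 17 Hz, folds to fs − 24 Hz = 10 Hz.
22 Hz and 90 Hz both map to 12 Hz.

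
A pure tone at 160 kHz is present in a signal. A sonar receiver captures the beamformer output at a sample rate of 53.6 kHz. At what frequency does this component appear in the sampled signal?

160 kHz mod fs = 52.8 kHz.
52.8 kHz > fs/2 = 26.8 kHz, folds to fs − 52.8 kHz = 0.8 kHz.

0.8 kHz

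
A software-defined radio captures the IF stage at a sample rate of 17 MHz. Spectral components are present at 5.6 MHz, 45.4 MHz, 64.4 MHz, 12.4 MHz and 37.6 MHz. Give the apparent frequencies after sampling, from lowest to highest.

3.6 MHz, 4.6 MHz, 5.6 MHz

fs/2 = 8.5 MHz.
5.6 MHz ≤ fs/2 = 8.5 MHz, passes unchanged.
45.4 MHz mod fs = 11.4 MHz.
11.4 MHz > fs/2 = 8.5 MHz, folds to fs − 11.4 MHz = 5.6 MHz.
64.4 MHz mod fs = 13.4 MHz.
13.4 MHz > fs/2 = 8.5 MHz, folds to fs − 13.4 MHz = 3.6 MHz.
12.4 MHz > fs/2 = 8.5 MHz, folds to fs − 12.4 MHz = 4.6 MHz.
37.6 MHz mod fs = 3.6 MHz.
3.6 MHz ≤ fs/2 = 8.5 MHz, appears at 3.6 MHz.
Distinct values: {3.6 MHz, 4.6 MHz, 5.6 MHz}.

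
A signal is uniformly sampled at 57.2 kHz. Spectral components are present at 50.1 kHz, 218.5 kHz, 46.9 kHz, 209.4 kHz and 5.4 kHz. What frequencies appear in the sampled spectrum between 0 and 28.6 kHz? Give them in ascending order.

5.4 kHz, 7.1 kHz, 10.3 kHz, 19.4 kHz

fs/2 = 28.6 kHz.
50.1 kHz > fs/2 = 28.6 kHz, folds to fs − 50.1 kHz = 7.1 kHz.
218.5 kHz mod fs = 46.9 kHz.
46.9 kHz > fs/2 = 28.6 kHz, folds to fs − 46.9 kHz = 10.3 kHz.
46.9 kHz > fs/2 = 28.6 kHz, folds to fs − 46.9 kHz = 10.3 kHz.
209.4 kHz mod fs = 37.8 kHz.
37.8 kHz > fs/2 = 28.6 kHz, folds to fs − 37.8 kHz = 19.4 kHz.
5.4 kHz ≤ fs/2 = 28.6 kHz, passes unchanged.
Distinct values: {5.4 kHz, 7.1 kHz, 10.3 kHz, 19.4 kHz}.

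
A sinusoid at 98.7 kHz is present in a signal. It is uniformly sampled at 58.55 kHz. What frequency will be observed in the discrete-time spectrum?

18.4 kHz

98.7 kHz mod fs = 40.15 kHz.
40.15 kHz > fs/2 = 29.275 kHz, folds to fs − 40.15 kHz = 18.4 kHz.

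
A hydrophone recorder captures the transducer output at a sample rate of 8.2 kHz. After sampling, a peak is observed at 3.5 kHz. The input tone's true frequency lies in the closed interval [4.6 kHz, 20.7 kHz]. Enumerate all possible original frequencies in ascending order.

4.7 kHz, 11.7 kHz, 12.9 kHz, 19.9 kHz

Frequencies that alias to 3.5 kHz are k·fs ± 3.5 kHz for integer k ≥ 0.
k=0: 3.5 kHz.
k=1: 4.7 kHz, 11.7 kHz.
k=2: 12.9 kHz, 19.9 kHz.
k=3: 21.1 kHz, 28.1 kHz.
Within [4.6 kHz, 20.7 kHz]: 4.7 kHz, 11.7 kHz, 12.9 kHz, 19.9 kHz.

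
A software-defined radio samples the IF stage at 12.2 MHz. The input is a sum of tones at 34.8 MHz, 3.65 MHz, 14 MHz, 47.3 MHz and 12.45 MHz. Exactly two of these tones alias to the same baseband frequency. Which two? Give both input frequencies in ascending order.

14 MHz, 34.8 MHz

fs/2 = 6.1 MHz.
34.8 MHz mod fs = 10.4 MHz.
10.4 MHz > fs/2 = 6.1 MHz, folds to fs − 10.4 MHz = 1.8 MHz.
3.65 MHz ≤ fs/2 = 6.1 MHz, passes unchanged.
14 MHz mod fs = 1.8 MHz.
1.8 MHz ≤ fs/2 = 6.1 MHz, appears at 1.8 MHz.
47.3 MHz mod fs = 10.7 MHz.
10.7 MHz > fs/2 = 6.1 MHz, folds to fs − 10.7 MHz = 1.5 MHz.
12.45 MHz mod fs = 0.25 MHz.
0.25 MHz ≤ fs/2 = 6.1 MHz, appears at 0.25 MHz.
14 MHz and 34.8 MHz both map to 1.8 MHz.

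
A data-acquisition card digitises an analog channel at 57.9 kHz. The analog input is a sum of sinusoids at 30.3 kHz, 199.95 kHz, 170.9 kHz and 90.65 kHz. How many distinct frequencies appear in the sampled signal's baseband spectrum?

fs/2 = 28.95 kHz.
30.3 kHz > fs/2 = 28.95 kHz, folds to fs − 30.3 kHz = 27.6 kHz.
199.95 kHz mod fs = 26.25 kHz.
26.25 kHz ≤ fs/2 = 28.95 kHz, appears at 26.25 kHz.
170.9 kHz mod fs = 55.1 kHz.
55.1 kHz > fs/2 = 28.95 kHz, folds to fs − 55.1 kHz = 2.8 kHz.
90.65 kHz mod fs = 32.75 kHz.
32.75 kHz > fs/2 = 28.95 kHz, folds to fs − 32.75 kHz = 25.15 kHz.
Distinct values: {2.8 kHz, 25.15 kHz, 26.25 kHz, 27.6 kHz} → 4.

4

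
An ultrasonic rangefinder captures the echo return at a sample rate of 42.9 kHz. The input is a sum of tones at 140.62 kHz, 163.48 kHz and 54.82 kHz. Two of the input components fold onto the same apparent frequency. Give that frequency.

fs/2 = 21.45 kHz.
140.62 kHz mod fs = 11.92 kHz.
11.92 kHz ≤ fs/2 = 21.45 kHz, appears at 11.92 kHz.
163.48 kHz mod fs = 34.78 kHz.
34.78 kHz > fs/2 = 21.45 kHz, folds to fs − 34.78 kHz = 8.12 kHz.
54.82 kHz mod fs = 11.92 kHz.
11.92 kHz ≤ fs/2 = 21.45 kHz, appears at 11.92 kHz.
54.82 kHz and 140.62 kHz both map to 11.92 kHz.

11.92 kHz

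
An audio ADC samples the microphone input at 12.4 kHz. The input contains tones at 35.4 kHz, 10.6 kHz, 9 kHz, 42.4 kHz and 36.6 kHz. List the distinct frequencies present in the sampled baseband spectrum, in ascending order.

0.6 kHz, 1.8 kHz, 3.4 kHz, 5.2 kHz

fs/2 = 6.2 kHz.
35.4 kHz mod fs = 10.6 kHz.
10.6 kHz > fs/2 = 6.2 kHz, folds to fs − 10.6 kHz = 1.8 kHz.
10.6 kHz > fs/2 = 6.2 kHz, folds to fs − 10.6 kHz = 1.8 kHz.
9 kHz > fs/2 = 6.2 kHz, folds to fs − 9 kHz = 3.4 kHz.
42.4 kHz mod fs = 5.2 kHz.
5.2 kHz ≤ fs/2 = 6.2 kHz, appears at 5.2 kHz.
36.6 kHz mod fs = 11.8 kHz.
11.8 kHz > fs/2 = 6.2 kHz, folds to fs − 11.8 kHz = 0.6 kHz.
Distinct values: {0.6 kHz, 1.8 kHz, 3.4 kHz, 5.2 kHz}.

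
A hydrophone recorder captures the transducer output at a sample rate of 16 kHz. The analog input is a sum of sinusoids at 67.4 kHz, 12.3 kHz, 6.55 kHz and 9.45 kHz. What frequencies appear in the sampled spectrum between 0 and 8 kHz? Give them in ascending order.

3.4 kHz, 3.7 kHz, 6.55 kHz

fs/2 = 8 kHz.
67.4 kHz mod fs = 3.4 kHz.
3.4 kHz ≤ fs/2 = 8 kHz, appears at 3.4 kHz.
12.3 kHz > fs/2 = 8 kHz, folds to fs − 12.3 kHz = 3.7 kHz.
6.55 kHz ≤ fs/2 = 8 kHz, passes unchanged.
9.45 kHz > fs/2 = 8 kHz, folds to fs − 9.45 kHz = 6.55 kHz.
Distinct values: {3.4 kHz, 3.7 kHz, 6.55 kHz}.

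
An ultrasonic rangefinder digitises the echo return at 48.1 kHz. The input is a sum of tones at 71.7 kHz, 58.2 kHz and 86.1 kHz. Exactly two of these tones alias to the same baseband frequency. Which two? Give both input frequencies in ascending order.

58.2 kHz, 86.1 kHz

fs/2 = 24.05 kHz.
71.7 kHz mod fs = 23.6 kHz.
23.6 kHz ≤ fs/2 = 24.05 kHz, appears at 23.6 kHz.
58.2 kHz mod fs = 10.1 kHz.
10.1 kHz ≤ fs/2 = 24.05 kHz, appears at 10.1 kHz.
86.1 kHz mod fs = 38 kHz.
38 kHz > fs/2 = 24.05 kHz, folds to fs − 38 kHz = 10.1 kHz.
58.2 kHz and 86.1 kHz both map to 10.1 kHz.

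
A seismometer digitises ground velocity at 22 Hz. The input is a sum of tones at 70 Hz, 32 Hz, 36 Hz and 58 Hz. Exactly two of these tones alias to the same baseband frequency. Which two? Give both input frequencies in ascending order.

36 Hz, 58 Hz

fs/2 = 11 Hz.
70 Hz mod fs = 4 Hz.
4 Hz ≤ fs/2 = 11 Hz, appears at 4 Hz.
32 Hz mod fs = 10 Hz.
10 Hz ≤ fs/2 = 11 Hz, appears at 10 Hz.
36 Hz mod fs = 14 Hz.
14 Hz > fs/2 = 11 Hz, folds to fs − 14 Hz = 8 Hz.
58 Hz mod fs = 14 Hz.
14 Hz > fs/2 = 11 Hz, folds to fs − 14 Hz = 8 Hz.
36 Hz and 58 Hz both map to 8 Hz.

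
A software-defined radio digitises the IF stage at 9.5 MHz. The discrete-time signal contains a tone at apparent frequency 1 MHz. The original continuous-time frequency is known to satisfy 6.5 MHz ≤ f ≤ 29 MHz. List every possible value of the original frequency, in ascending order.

Frequencies that alias to 1 MHz are k·fs ± 1 MHz for integer k ≥ 0.
k=0: 1 MHz.
k=1: 8.5 MHz, 10.5 MHz.
k=2: 18 MHz, 20 MHz.
k=3: 27.5 MHz, 29.5 MHz.
k=4: 37 MHz, 39 MHz.
Within [6.5 MHz, 29 MHz]: 8.5 MHz, 10.5 MHz, 18 MHz, 20 MHz, 27.5 MHz.

8.5 MHz, 10.5 MHz, 18 MHz, 20 MHz, 27.5 MHz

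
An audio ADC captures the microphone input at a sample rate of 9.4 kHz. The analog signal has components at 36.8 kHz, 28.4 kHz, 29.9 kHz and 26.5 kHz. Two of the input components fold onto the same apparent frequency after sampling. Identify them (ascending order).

26.5 kHz, 29.9 kHz

fs/2 = 4.7 kHz.
36.8 kHz mod fs = 8.6 kHz.
8.6 kHz > fs/2 = 4.7 kHz, folds to fs − 8.6 kHz = 0.8 kHz.
28.4 kHz mod fs = 0.2 kHz.
0.2 kHz ≤ fs/2 = 4.7 kHz, appears at 0.2 kHz.
29.9 kHz mod fs = 1.7 kHz.
1.7 kHz ≤ fs/2 = 4.7 kHz, appears at 1.7 kHz.
26.5 kHz mod fs = 7.7 kHz.
7.7 kHz > fs/2 = 4.7 kHz, folds to fs − 7.7 kHz = 1.7 kHz.
26.5 kHz and 29.9 kHz both map to 1.7 kHz.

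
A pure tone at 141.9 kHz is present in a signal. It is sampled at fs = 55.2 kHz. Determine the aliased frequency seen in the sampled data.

23.7 kHz

141.9 kHz mod fs = 31.5 kHz.
31.5 kHz > fs/2 = 27.6 kHz, folds to fs − 31.5 kHz = 23.7 kHz.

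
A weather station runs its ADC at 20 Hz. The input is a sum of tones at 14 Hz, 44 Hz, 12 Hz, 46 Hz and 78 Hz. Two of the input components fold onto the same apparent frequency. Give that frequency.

fs/2 = 10 Hz.
14 Hz > fs/2 = 10 Hz, folds to fs − 14 Hz = 6 Hz.
44 Hz mod fs = 4 Hz.
4 Hz ≤ fs/2 = 10 Hz, appears at 4 Hz.
12 Hz > fs/2 = 10 Hz, folds to fs − 12 Hz = 8 Hz.
46 Hz mod fs = 6 Hz.
6 Hz ≤ fs/2 = 10 Hz, appears at 6 Hz.
78 Hz mod fs = 18 Hz.
18 Hz > fs/2 = 10 Hz, folds to fs − 18 Hz = 2 Hz.
14 Hz and 46 Hz both map to 6 Hz.

6 Hz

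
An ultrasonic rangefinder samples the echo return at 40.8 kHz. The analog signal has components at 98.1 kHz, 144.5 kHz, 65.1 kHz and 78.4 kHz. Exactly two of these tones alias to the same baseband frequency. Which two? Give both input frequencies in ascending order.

fs/2 = 20.4 kHz.
98.1 kHz mod fs = 16.5 kHz.
16.5 kHz ≤ fs/2 = 20.4 kHz, appears at 16.5 kHz.
144.5 kHz mod fs = 22.1 kHz.
22.1 kHz > fs/2 = 20.4 kHz, folds to fs − 22.1 kHz = 18.7 kHz.
65.1 kHz mod fs = 24.3 kHz.
24.3 kHz > fs/2 = 20.4 kHz, folds to fs − 24.3 kHz = 16.5 kHz.
78.4 kHz mod fs = 37.6 kHz.
37.6 kHz > fs/2 = 20.4 kHz, folds to fs − 37.6 kHz = 3.2 kHz.
65.1 kHz and 98.1 kHz both map to 16.5 kHz.

65.1 kHz, 98.1 kHz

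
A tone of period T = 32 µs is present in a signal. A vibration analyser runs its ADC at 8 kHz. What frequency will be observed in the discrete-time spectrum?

0.75 kHz

T = 32 µs → f = 1/T = 31.25 kHz.
31.25 kHz mod fs = 7.25 kHz.
7.25 kHz > fs/2 = 4 kHz, folds to fs − 7.25 kHz = 0.75 kHz.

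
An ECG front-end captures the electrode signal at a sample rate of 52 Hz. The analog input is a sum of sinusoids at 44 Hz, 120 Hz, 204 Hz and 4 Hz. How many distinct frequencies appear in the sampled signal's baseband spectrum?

3

fs/2 = 26 Hz.
44 Hz > fs/2 = 26 Hz, folds to fs − 44 Hz = 8 Hz.
120 Hz mod fs = 16 Hz.
16 Hz ≤ fs/2 = 26 Hz, appears at 16 Hz.
204 Hz mod fs = 48 Hz.
48 Hz > fs/2 = 26 Hz, folds to fs − 48 Hz = 4 Hz.
4 Hz ≤ fs/2 = 26 Hz, passes unchanged.
Distinct values: {4 Hz, 8 Hz, 16 Hz} → 3.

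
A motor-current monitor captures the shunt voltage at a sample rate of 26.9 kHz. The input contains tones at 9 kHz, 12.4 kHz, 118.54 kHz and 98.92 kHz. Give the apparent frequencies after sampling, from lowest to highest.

8.68 kHz, 9 kHz, 10.94 kHz, 12.4 kHz

fs/2 = 13.45 kHz.
9 kHz ≤ fs/2 = 13.45 kHz, passes unchanged.
12.4 kHz ≤ fs/2 = 13.45 kHz, passes unchanged.
118.54 kHz mod fs = 10.94 kHz.
10.94 kHz ≤ fs/2 = 13.45 kHz, appears at 10.94 kHz.
98.92 kHz mod fs = 18.22 kHz.
18.22 kHz > fs/2 = 13.45 kHz, folds to fs − 18.22 kHz = 8.68 kHz.
Distinct values: {8.68 kHz, 9 kHz, 10.94 kHz, 12.4 kHz}.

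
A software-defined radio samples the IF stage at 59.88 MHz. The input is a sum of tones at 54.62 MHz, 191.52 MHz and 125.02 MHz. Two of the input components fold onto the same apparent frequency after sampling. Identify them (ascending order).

54.62 MHz, 125.02 MHz

fs/2 = 29.94 MHz.
54.62 MHz > fs/2 = 29.94 MHz, folds to fs − 54.62 MHz = 5.26 MHz.
191.52 MHz mod fs = 11.88 MHz.
11.88 MHz ≤ fs/2 = 29.94 MHz, appears at 11.88 MHz.
125.02 MHz mod fs = 5.26 MHz.
5.26 MHz ≤ fs/2 = 29.94 MHz, appears at 5.26 MHz.
54.62 MHz and 125.02 MHz both map to 5.26 MHz.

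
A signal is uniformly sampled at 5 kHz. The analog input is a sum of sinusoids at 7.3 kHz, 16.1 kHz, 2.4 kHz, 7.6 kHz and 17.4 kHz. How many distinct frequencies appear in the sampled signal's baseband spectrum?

fs/2 = 2.5 kHz.
7.3 kHz mod fs = 2.3 kHz.
2.3 kHz ≤ fs/2 = 2.5 kHz, appears at 2.3 kHz.
16.1 kHz mod fs = 1.1 kHz.
1.1 kHz ≤ fs/2 = 2.5 kHz, appears at 1.1 kHz.
2.4 kHz ≤ fs/2 = 2.5 kHz, passes unchanged.
7.6 kHz mod fs = 2.6 kHz.
2.6 kHz > fs/2 = 2.5 kHz, folds to fs − 2.6 kHz = 2.4 kHz.
17.4 kHz mod fs = 2.4 kHz.
2.4 kHz ≤ fs/2 = 2.5 kHz, appears at 2.4 kHz.
Distinct values: {1.1 kHz, 2.3 kHz, 2.4 kHz} → 3.

3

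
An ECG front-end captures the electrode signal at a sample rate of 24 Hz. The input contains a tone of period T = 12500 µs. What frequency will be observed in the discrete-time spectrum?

T = 12500 µs → f = 1/T = 80 Hz.
80 Hz mod fs = 8 Hz.
8 Hz ≤ fs/2 = 12 Hz, appears at 8 Hz.

8 Hz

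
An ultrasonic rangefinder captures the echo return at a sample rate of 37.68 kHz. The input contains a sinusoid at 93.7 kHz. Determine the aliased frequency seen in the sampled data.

93.7 kHz mod fs = 18.34 kHz.
18.34 kHz ≤ fs/2 = 18.84 kHz, appears at 18.34 kHz.

18.34 kHz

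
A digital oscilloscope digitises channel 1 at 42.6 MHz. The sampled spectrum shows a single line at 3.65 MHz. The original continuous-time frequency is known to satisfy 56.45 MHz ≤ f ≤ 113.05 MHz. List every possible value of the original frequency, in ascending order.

81.55 MHz, 88.85 MHz

Frequencies that alias to 3.65 MHz are k·fs ± 3.65 MHz for integer k ≥ 0.
k=0: 3.65 MHz.
k=1: 38.95 MHz, 46.25 MHz.
k=2: 81.55 MHz, 88.85 MHz.
k=3: 124.15 MHz, 131.45 MHz.
Within [56.45 MHz, 113.05 MHz]: 81.55 MHz, 88.85 MHz.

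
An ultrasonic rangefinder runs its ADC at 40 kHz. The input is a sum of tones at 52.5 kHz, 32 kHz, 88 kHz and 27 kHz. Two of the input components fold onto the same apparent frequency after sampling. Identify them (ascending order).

32 kHz, 88 kHz

fs/2 = 20 kHz.
52.5 kHz mod fs = 12.5 kHz.
12.5 kHz ≤ fs/2 = 20 kHz, appears at 12.5 kHz.
32 kHz > fs/2 = 20 kHz, folds to fs − 32 kHz = 8 kHz.
88 kHz mod fs = 8 kHz.
8 kHz ≤ fs/2 = 20 kHz, appears at 8 kHz.
27 kHz > fs/2 = 20 kHz, folds to fs − 27 kHz = 13 kHz.
32 kHz and 88 kHz both map to 8 kHz.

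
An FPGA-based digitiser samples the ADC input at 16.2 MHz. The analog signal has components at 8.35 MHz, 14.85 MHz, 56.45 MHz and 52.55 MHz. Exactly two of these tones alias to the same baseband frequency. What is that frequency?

7.85 MHz

fs/2 = 8.1 MHz.
8.35 MHz > fs/2 = 8.1 MHz, folds to fs − 8.35 MHz = 7.85 MHz.
14.85 MHz > fs/2 = 8.1 MHz, folds to fs − 14.85 MHz = 1.35 MHz.
56.45 MHz mod fs = 7.85 MHz.
7.85 MHz ≤ fs/2 = 8.1 MHz, appears at 7.85 MHz.
52.55 MHz mod fs = 3.95 MHz.
3.95 MHz ≤ fs/2 = 8.1 MHz, appears at 3.95 MHz.
8.35 MHz and 56.45 MHz both map to 7.85 MHz.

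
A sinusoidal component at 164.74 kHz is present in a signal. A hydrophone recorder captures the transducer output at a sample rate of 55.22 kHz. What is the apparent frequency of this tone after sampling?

164.74 kHz mod fs = 54.3 kHz.
54.3 kHz > fs/2 = 27.61 kHz, folds to fs − 54.3 kHz = 0.92 kHz.

0.92 kHz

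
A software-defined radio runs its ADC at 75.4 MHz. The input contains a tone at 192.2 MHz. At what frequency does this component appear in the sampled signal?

192.2 MHz mod fs = 41.4 MHz.
41.4 MHz > fs/2 = 37.7 MHz, folds to fs − 41.4 MHz = 34 MHz.

34 MHz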